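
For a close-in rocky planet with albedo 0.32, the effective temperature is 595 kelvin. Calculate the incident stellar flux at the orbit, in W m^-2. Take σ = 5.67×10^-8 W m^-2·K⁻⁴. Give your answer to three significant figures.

Invert the energy balance for S: S = 4σT⁴/(1−α).
σT⁴ = 5.67×10⁻⁸·(595)⁴ = 7106 W m^-2.
S = 4·7106/0.68 = 41800 W m^-2.

41800 W m^-2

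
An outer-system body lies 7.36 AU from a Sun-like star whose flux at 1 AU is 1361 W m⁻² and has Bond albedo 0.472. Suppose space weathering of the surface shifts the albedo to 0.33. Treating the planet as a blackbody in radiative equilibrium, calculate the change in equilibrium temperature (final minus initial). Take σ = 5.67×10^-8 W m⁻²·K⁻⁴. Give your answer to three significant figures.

Irradiance scales as 1/d², so S = 1361 W m⁻² × (1/7.36)² = 25.12 W m⁻².
With α = 0.472, T₁ = 87.45 K.
Final:   T₂ = [S(1−0.33)/(4σ)]^(1/4) = 92.82 K.
ΔT = T₂ − T₁ = 5.366 K.

5.37 K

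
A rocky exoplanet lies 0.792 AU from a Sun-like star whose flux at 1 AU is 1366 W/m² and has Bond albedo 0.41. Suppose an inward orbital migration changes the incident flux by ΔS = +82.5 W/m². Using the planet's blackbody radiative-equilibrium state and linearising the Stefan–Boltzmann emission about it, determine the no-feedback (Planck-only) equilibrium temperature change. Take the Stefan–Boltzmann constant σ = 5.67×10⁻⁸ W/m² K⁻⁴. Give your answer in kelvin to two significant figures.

2.6 K

By the inverse-square law, S = 1366/0.792² = 2178 W/m².
Unperturbed T_e = [2178·(1−0.41)/(4σ)]^¼ = 274.3 K.
Only a fraction (1−α) is absorbed and it's spread over 4πR², so ΔF = (1−α)ΔS/4 = 12.17 W/m².
Linearising σT⁴ gives d(σT⁴)/dT = 4σT_e³ = 4.683 W/m² per K.
Hence the no-feedback warming is ΔF/(4σT_e³) = 2.60 K.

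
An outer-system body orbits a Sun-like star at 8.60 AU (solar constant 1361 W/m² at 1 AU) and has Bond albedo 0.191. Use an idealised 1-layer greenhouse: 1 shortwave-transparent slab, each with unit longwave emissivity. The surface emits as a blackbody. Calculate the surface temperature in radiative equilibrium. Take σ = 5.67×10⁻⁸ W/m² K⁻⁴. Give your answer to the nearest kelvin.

Irradiance scales as 1/d², so S = 1361 W/m² × (1/8.60)² = 18.40 W/m².
OLR = S(1−α)/4 = 3.722 W/m²; the top layer radiates at T_e = 90.01 K.
Layer-by-layer balance gives σT_s⁴ = (N+1)σT_e⁴, so T_s = 2^¼·90.01 = 107.0 K.

107 K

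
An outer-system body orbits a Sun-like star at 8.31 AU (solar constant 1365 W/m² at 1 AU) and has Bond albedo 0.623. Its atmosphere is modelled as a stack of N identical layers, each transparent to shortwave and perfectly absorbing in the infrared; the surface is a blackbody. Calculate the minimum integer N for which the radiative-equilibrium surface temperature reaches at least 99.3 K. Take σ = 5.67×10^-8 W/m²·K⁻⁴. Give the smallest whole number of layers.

2

Irradiance scales as 1/d², so S = 1365 W/m² × (1/8.31)² = 19.77 W/m².
The effective emission temperature is T_e = [S(1−α)/(4σ)]^¼ = 75.71 K.
T_s = (N+1)^(1/4)·T_e ≥ 99.3 K requires N+1 ≥ (T_s/T_e)⁴ = (99.3/75.71)⁴ = 2.959.
So N ≥ 1.959; the smallest integer is N = 2.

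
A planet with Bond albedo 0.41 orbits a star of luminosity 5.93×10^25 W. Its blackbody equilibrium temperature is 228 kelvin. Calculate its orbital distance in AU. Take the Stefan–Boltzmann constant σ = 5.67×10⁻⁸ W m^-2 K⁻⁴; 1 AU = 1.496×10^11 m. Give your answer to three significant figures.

0.451 AU

Required flux: S = 4σT⁴/(1−α) = 1039 W m^-2.
Then d = [L/(4πS)]^(1/2) = 6.740×10^10 m, i.e. 0.4505 AU.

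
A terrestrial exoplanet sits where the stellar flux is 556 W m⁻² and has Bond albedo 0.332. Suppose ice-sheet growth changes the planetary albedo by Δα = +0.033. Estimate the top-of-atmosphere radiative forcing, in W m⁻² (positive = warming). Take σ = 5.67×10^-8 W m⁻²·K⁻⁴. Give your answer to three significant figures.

-4.59 W m⁻²

TOA radiative forcing: ΔF = −S·Δα/4 = −556.0·(+0.033)/4 = -4.587 W m⁻².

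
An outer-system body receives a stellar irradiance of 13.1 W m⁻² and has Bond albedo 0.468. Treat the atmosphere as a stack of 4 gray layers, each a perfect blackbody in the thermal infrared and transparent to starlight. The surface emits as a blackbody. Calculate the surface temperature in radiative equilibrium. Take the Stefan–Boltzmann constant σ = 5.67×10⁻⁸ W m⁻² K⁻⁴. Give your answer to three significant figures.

111 K

OLR = S(1−α)/4 = 1.742 W m⁻²; the top layer radiates at T_e = 74.45 K.
For an N-layer opaque stack, T_s⁴ = (N+1)T_e⁴, hence T_s = (5)^(1/4)×74.45 K = 111.3 K.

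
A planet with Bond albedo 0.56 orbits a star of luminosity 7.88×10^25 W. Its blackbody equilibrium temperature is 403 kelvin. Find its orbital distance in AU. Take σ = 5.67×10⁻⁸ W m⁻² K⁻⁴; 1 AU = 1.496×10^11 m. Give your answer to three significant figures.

Required flux: S = 4σT⁴/(1−α) = 13600 W m⁻².
From L = 4πd²S, d = √(7.88×10^25/(4π·13600)) = 2.148×10^10 m = 0.1436 AU.

0.144 AU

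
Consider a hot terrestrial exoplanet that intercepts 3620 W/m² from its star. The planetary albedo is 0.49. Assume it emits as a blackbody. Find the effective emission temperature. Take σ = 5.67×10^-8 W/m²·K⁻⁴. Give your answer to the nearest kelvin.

300 kelvin

The planet absorbs (1−α)S over its disc πR² and re-emits over 4πR², so the mean absorbed flux is (1−0.49)·3620/4 = 461.6 W/m².
Set σT⁴ = 461.6 → T = (461.6/σ)^(1/4) = 300.4 K.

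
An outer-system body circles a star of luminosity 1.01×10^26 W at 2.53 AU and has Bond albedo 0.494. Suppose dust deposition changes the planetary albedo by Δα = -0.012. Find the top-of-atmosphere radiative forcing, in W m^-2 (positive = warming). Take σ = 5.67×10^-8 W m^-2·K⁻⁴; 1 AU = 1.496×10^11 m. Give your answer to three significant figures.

0.168 W m^-2

d = 2.53 × 1.496×10^11 m = 3.785×10^11 m.
S = L/(4πd²) = 56.11 W m^-2.
TOA radiative forcing: ΔF = −S·Δα/4 = −56.11·(-0.012)/4 = 0.1683 W m^-2.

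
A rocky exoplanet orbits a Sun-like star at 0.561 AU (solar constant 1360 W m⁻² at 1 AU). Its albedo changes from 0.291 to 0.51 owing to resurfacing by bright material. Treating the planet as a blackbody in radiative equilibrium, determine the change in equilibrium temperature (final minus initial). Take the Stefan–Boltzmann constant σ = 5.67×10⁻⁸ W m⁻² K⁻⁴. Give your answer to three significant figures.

-30.1 K

Irradiance scales as 1/d², so S = 1360 W m⁻² × (1/0.561)² = 4321 W m⁻².
Before: T₁ = [4321·0.709/(4σ)]^(1/4) = 340.9 K.
With α = 0.51, T₂ = 310.8 K.
Change: 310.8 − 340.9 = -30.08 K.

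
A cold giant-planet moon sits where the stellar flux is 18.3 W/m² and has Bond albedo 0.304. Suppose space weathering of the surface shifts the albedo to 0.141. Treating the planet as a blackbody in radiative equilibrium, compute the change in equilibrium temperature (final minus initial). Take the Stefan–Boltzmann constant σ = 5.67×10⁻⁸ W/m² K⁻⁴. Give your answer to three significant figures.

4.68 K

Before: T₁ = [18.30·0.696/(4σ)]^(1/4) = 86.57 K.
With α = 0.141, T₂ = 91.24 K.
ΔT = T₂ − T₁ = 4.676 K.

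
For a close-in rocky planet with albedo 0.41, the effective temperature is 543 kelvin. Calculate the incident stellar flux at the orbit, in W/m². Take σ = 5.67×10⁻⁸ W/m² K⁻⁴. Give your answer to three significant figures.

33400 W/m²

Invert the energy balance for S: S = 4σT⁴/(1−α).
σT⁴ = 5.67×10⁻⁸·(543)⁴ = 4929 W/m².
So S = 4×4929/(1−0.41) = 33420 W/m².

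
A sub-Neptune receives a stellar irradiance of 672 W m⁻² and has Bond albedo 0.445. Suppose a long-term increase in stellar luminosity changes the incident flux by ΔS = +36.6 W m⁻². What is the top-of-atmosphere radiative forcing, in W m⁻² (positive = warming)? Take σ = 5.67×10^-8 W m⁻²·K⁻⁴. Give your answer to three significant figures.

Only a fraction (1−α) is absorbed and it's spread over 4πR², so ΔF = (1−α)ΔS/4 = 5.078 W m⁻².

5.08 W m⁻²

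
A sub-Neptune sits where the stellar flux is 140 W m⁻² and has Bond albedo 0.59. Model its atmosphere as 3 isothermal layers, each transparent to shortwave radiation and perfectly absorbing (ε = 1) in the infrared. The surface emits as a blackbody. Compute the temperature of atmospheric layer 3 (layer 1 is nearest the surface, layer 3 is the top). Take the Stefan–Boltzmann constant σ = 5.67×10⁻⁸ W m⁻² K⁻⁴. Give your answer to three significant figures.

The effective emission temperature is T_e = [S(1−α)/(4σ)]^¼ = 126.1 K.
In the N-layer model, layer k (counted from the surface) has T_k = (N+1−k)^(1/4)·T_e.
T_3 = (1)^(1/4)·126.1 = 126.1 K.

126 kelvin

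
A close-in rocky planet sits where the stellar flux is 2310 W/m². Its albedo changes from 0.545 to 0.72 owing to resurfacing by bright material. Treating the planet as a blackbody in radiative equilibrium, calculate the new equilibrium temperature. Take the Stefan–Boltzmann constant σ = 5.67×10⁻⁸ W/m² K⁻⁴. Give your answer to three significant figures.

231 K

With the new albedo, S(1−α₂)/4 = 161.7 W/m², so T₂ = 231.1 K.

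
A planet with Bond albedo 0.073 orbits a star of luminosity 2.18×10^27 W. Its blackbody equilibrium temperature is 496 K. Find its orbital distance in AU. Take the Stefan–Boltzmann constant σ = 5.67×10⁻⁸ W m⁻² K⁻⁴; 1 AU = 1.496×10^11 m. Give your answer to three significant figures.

0.724 AU

Required flux: S = 4σT⁴/(1−α) = 14810 W m⁻².
From L = 4πd²S, d = √(2.18×10^27/(4π·14810)) = 1.082×10^11 m = 0.7235 AU.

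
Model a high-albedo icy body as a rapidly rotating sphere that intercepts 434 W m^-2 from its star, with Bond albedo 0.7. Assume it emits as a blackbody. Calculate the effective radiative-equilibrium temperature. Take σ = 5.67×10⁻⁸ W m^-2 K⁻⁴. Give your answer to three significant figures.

155 K

Averaging over the sphere, the absorbed flux is S(1−α)/4 = 32.55 W m^-2.
Balancing against σT⁴: T = (32.55/5.67×10⁻⁸)^(1/4) = 154.8 K.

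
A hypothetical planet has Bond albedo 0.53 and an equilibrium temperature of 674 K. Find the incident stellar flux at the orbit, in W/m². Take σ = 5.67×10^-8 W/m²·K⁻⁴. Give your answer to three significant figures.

From S(1−α)/4 = σT⁴: S = 4σT⁴/(1−α).
The emitted flux is σT⁴ = 11700 W/m².
S = 4·11700/0.47 = 99580 W/m².

99600 W/m²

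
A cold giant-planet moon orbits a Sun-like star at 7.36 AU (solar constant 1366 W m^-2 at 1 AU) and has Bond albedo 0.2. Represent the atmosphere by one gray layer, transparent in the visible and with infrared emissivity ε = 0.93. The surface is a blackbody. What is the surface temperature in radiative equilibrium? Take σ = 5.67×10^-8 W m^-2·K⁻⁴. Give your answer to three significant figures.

Irradiance scales as 1/d², so S = 1366 W m^-2 × (1/7.36)² = 25.22 W m^-2.
Effective emission temperature (TOA balance): σT_e⁴ = S(1−α)/4 = 5.043 W m^-2 → T_e = 97.11 K.
For a single slab of emissivity ε, T_s⁴ = 2T_e⁴/(2−ε); thus T_s = 97.11·(1.869)^(1/4) = 113.6 K.

114 K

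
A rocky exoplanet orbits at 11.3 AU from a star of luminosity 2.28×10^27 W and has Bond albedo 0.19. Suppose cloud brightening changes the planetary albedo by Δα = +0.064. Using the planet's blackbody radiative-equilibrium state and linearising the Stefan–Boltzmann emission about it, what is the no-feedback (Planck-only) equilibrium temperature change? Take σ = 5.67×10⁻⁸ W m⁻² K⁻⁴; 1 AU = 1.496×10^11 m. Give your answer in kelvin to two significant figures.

-2.4 kelvin

Orbital distance: d = 11.3 AU = 1.690×10^12 m.
Flux at the orbit: S = L/(4πd²) = 2.28×10^27/(4π·(1.69×10^12)²) = 63.49 W m⁻².
Unperturbed T_e = [63.49·(1−0.19)/(4σ)]^¼ = 122.7 K.
The change in absorbed flux is Δ[S(1−α)/4] = −SΔα/4 = -1.016 W m⁻².
The Planck feedback parameter is 4σT_e³ = 0.4191 W m⁻²/K.
So ΔT₀ = -1.016/0.4191 = -2.42 K.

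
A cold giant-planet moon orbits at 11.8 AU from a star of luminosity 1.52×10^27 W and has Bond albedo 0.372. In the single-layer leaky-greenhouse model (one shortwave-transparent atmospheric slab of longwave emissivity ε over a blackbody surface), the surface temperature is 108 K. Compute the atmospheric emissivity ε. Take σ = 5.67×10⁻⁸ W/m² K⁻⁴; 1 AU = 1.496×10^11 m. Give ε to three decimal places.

0.420

Orbital distance: d = 11.8 AU = 1.765×10^12 m.
Spreading L over a sphere of radius d: S = 1.52×10^27/(4π·1.77×10^12²) = 38.82 W/m².
TOA balance gives T_e = 101.8 K.
T_s⁴ = T_e⁴·2/(2−ε) → ε = 2 − 2(T_e/T_s)⁴ = 2 − 2·(101.8/108)⁴ = 0.4200.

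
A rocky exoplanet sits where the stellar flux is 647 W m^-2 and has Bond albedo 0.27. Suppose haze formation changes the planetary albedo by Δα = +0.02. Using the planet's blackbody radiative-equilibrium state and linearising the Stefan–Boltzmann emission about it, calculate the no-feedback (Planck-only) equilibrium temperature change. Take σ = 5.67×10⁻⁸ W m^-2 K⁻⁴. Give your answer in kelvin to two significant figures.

-1.5 kelvin

The baseline emission temperature is T_e = 213.6 K.
TOA radiative forcing: ΔF = −S·Δα/4 = −647.0·(+0.02)/4 = -3.235 W m^-2.
Linearising σT⁴ gives d(σT⁴)/dT = 4σT_e³ = 2.211 W m^-2 per K.
ΔT₀ = ΔF/λ_P = -3.235/2.211 = -1.46 K.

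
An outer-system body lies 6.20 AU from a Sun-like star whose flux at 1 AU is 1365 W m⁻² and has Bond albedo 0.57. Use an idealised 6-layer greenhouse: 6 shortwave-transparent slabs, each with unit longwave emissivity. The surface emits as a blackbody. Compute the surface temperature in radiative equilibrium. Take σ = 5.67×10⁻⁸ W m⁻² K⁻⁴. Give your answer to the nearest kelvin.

147 kelvin

Irradiance scales as 1/d², so S = 1365 W m⁻² × (1/6.20)² = 35.51 W m⁻².
The effective emission temperature is T_e = [S(1−α)/(4σ)]^¼ = 90.58 K.
Layer-by-layer balance gives σT_s⁴ = (N+1)σT_e⁴, so T_s = 7^¼·90.58 = 147.3 K.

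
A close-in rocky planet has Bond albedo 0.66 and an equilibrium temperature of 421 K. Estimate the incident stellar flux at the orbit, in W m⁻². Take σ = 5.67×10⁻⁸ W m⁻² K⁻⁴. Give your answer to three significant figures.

Invert the energy balance for S: S = 4σT⁴/(1−α).
σT⁴ = 5.67×10⁻⁸·(421)⁴ = 1781 W m⁻².
S = 4·1781/0.34 = 20960 W m⁻².

21000 W m⁻²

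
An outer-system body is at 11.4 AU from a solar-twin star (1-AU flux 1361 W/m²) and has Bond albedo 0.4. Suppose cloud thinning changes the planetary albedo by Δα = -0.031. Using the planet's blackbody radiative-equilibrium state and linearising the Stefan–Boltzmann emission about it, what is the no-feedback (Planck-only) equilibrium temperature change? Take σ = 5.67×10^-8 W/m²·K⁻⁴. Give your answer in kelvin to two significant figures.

0.94 K

Flux at the orbit: S = 1361/(11.4)² = 10.47 W/m².
Unperturbed T_e = [10.47·(1−0.4)/(4σ)]^¼ = 72.55 K.
ΔF = −(S/4)Δα = −(10.47/4)×(-0.031) = 0.08116 W/m².
Planck response: λ_P = 4σT_e³ = 4·5.67×10⁻⁸·(72.55)³ = 0.08661 W/m²/K.
Hence the no-feedback warming is ΔF/(4σT_e³) = 0.937 K.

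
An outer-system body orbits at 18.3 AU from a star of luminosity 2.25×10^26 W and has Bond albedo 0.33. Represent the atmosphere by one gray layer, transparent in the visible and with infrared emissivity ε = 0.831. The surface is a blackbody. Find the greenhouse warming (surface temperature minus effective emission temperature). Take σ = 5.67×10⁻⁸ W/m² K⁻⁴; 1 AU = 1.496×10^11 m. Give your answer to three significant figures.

7.41 K

Orbital distance: d = 18.3 AU = 2.738×10^12 m.
S = L/(4πd²) = 2.389 W/m².
At the top of the atmosphere, σT_e⁴ = S(1−α)/4 = 0.4001 W/m², giving T_e = 51.54 K.
The surface balance (absorbed SW + ε·downward IR = σT_s⁴) with T_a⁴ = T_s⁴/2 reduces to T_s = T_e·[2/(2−ε)]^¼ = 58.95 K.
Greenhouse warming: T_s − T_e = 7.405 K.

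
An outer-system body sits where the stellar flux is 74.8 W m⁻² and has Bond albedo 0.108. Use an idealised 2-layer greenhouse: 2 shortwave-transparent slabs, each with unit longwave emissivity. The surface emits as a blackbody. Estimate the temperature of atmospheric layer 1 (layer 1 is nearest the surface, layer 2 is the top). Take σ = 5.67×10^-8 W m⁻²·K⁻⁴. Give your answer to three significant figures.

156 K

OLR = S(1−α)/4 = 16.68 W m⁻²; the top layer radiates at T_e = 131.0 K.
In the N-layer model, layer k (counted from the surface) has T_k = (N+1−k)^(1/4)·T_e.
T_1 = (2)^(1/4)·131.0 = 155.7 K.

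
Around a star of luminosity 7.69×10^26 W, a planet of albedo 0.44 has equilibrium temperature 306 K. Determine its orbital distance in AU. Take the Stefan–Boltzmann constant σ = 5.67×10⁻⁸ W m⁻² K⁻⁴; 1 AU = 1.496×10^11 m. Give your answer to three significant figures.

0.878 AU

Required flux: S = 4σT⁴/(1−α) = 3551 W m⁻².
Then d = [L/(4πS)]^(1/2) = 1.313×10^11 m, i.e. 0.8775 AU.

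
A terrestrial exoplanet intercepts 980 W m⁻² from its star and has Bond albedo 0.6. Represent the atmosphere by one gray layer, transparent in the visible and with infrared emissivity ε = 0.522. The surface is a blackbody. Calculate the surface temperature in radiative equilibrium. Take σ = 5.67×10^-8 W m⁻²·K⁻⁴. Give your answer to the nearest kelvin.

The planet radiates to space at T_e = [S(1−α)/(4σ)]^(1/4) = 203.9 K.
Surface balance with a leaky layer gives σT_s⁴ = σT_e⁴·2/(2−ε), so T_s = T_e·[2/(2−0.522)]^(1/4) = 219.9 K.

220 kelvin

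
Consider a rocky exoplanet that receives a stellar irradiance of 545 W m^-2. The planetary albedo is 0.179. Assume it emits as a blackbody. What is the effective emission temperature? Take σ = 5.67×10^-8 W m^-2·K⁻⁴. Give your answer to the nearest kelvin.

211 K

Averaging over the sphere, the absorbed flux is S(1−α)/4 = 111.9 W m^-2.
In equilibrium σT⁴ equals this, so T = 210.8 K.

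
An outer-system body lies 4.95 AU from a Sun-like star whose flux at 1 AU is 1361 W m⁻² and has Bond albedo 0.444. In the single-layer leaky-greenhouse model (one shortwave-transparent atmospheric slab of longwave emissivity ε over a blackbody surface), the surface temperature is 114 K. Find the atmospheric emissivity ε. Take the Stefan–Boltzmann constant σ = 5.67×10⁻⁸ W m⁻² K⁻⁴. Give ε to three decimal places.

Flux at the orbit: S = 1361/(4.95)² = 55.55 W m⁻².
TOA balance gives T_e = 108.0 K.
Since (2−ε)/2 = (T_e/T_s)⁴ = 0.8062, ε = 0.3875.

0.388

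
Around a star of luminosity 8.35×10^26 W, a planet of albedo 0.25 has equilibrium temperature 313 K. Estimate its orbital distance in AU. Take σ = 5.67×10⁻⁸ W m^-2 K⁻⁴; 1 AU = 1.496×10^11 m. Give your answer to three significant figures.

The flux needed for this T is 4σT⁴/(1−0.25) = 2902 W m^-2.
S = L/(4πd²) → d = √(L/4πS) = √(8.35×10^26/(4π·2902)) = 1.513×10^11 m = 1.011 AU.

1.01 AU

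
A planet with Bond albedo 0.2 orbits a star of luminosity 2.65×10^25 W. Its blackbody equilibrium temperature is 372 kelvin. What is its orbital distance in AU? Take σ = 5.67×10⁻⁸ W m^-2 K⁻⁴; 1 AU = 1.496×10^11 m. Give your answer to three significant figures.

Required flux: S = 4σT⁴/(1−α) = 5429 W m^-2.
S = L/(4πd²) → d = √(L/4πS) = √(2.65×10^25/(4π·5429)) = 1.971×10^10 m = 0.1317 AU.

0.132 AU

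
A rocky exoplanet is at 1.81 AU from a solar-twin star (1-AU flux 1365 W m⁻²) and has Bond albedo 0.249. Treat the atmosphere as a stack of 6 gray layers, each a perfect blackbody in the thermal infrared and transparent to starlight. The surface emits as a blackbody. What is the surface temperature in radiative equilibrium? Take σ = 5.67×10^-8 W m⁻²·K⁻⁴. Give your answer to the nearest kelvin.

By the inverse-square law, S = 1365/1.81² = 416.7 W m⁻².
Top-of-atmosphere balance: σT_e⁴ = S(1−α)/4 = 78.23 W m⁻² → T_e = 192.7 K.
For an N-layer opaque stack, T_s⁴ = (N+1)T_e⁴, hence T_s = (7)^(1/4)×192.7 K = 313.5 K.

313 K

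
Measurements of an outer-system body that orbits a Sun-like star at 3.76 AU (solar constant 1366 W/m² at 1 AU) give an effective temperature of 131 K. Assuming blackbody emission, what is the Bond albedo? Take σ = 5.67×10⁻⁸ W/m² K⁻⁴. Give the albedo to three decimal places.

0.309

Flux at the orbit: S = 1366/(3.76)² = 96.62 W/m².
Rearranging the radiative balance, α = 1 − 4σT⁴/S.
σT⁴ = 16.70 W/m², so 4σT⁴ = 66.79 W/m².
Hence α = 1 − 66.79/96.62 = 0.3087.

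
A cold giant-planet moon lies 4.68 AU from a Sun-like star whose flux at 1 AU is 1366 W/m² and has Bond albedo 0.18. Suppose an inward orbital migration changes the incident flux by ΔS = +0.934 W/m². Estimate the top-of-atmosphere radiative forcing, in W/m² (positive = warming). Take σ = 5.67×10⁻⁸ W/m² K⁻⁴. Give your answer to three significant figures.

Irradiance scales as 1/d², so S = 1366 W/m² × (1/4.68)² = 62.37 W/m².
Only a fraction (1−α) is absorbed and it's spread over 4πR², so ΔF = (1−α)ΔS/4 = 0.1915 W/m².

0.191 W/m²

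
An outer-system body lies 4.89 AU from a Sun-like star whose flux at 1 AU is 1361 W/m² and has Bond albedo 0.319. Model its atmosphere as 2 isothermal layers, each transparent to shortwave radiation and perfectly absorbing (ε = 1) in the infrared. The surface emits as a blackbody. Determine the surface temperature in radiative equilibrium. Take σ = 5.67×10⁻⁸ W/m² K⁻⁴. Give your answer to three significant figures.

Irradiance scales as 1/d², so S = 1361 W/m² × (1/4.89)² = 56.92 W/m².
The effective emission temperature is T_e = [S(1−α)/(4σ)]^¼ = 114.3 K.
With N = 2 opaque layers, T_s = (N+1)^(1/4)·T_e = 3^(1/4)·114.3 = 150.5 K.

150 kelvin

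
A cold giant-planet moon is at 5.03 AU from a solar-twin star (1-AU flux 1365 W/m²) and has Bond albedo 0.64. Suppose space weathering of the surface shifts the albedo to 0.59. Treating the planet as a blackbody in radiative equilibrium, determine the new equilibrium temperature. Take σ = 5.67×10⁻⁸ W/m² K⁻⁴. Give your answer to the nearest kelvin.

By the inverse-square law, S = 1365/5.03² = 53.95 W/m².
With the new albedo, S(1−α₂)/4 = 5.530 W/m², so T₂ = 99.38 K.

99 K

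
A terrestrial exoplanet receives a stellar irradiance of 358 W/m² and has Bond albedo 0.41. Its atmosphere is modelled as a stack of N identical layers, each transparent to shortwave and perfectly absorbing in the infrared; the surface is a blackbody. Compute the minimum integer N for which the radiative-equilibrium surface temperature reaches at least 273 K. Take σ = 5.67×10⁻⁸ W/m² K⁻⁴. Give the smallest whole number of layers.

Top-of-atmosphere balance: σT_e⁴ = S(1−α)/4 = 52.81 W/m² → T_e = 174.7 K.
Since T_s⁴ = (N+1)T_e⁴, we need N ≥ (T_s/T_e)⁴ − 1 = 4.964.
Rounding up, N = 5.

5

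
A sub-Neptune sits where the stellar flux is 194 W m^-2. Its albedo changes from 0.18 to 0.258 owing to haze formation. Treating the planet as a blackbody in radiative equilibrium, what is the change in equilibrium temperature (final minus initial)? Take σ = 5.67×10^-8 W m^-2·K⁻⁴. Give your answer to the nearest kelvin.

-4 kelvin

With α = 0.18, T₁ = 162.7 K.
After:  T₂ = [194.0·0.742/(4σ)]^(1/4) = 158.7 K.
Change: 158.7 − 162.7 = -4.016 K.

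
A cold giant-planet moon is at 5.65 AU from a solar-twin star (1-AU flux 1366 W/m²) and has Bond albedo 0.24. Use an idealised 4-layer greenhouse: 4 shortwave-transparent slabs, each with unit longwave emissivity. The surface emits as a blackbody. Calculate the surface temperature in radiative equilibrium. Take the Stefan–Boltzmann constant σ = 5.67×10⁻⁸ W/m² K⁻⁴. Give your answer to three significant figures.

164 K

Irradiance scales as 1/d², so S = 1366 W/m² × (1/5.65)² = 42.79 W/m².
The effective emission temperature is T_e = [S(1−α)/(4σ)]^¼ = 109.4 K.
For an N-layer opaque stack, T_s⁴ = (N+1)T_e⁴, hence T_s = (5)^(1/4)×109.4 K = 163.6 K.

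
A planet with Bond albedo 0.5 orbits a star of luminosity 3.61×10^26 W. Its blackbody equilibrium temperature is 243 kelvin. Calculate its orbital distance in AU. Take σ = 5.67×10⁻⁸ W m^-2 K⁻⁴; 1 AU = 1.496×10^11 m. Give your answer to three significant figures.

0.901 AU

Energy balance gives S = 4σT⁴/(1−α) = 1582 W m^-2.
Then d = [L/(4πS)]^(1/2) = 1.348×10^11 m, i.e. 0.9009 AU.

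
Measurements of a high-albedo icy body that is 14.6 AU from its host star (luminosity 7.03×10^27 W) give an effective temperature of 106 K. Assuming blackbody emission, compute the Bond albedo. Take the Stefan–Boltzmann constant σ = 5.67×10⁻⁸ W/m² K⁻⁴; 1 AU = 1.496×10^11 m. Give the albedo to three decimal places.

0.756

d = 14.6 × 1.496×10^11 m = 2.184×10^12 m.
Flux at the orbit: S = L/(4πd²) = 7.03×10^27/(4π·(2.18×10^12)²) = 117.3 W/m².
Energy balance: S(1−α)/4 = σT⁴, so 1−α = 4σT⁴/S.
4σT⁴ = 4·5.67×10⁻⁸·(106)⁴ = 28.63 W/m².
1−α = 28.63/117.3 = 0.2442, so α = 0.7558.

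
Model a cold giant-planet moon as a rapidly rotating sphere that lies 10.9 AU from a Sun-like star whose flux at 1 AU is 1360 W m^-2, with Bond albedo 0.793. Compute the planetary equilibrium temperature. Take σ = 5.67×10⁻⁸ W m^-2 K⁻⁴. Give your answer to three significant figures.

Flux at the orbit: S = 1360/(10.9)² = 11.45 W m^-2.
Averaging over the sphere, the absorbed flux is S(1−α)/4 = 0.5924 W m^-2.
Set σT⁴ = 0.5924 → T = (0.5924/σ)^(1/4) = 56.85 K.

56.9 K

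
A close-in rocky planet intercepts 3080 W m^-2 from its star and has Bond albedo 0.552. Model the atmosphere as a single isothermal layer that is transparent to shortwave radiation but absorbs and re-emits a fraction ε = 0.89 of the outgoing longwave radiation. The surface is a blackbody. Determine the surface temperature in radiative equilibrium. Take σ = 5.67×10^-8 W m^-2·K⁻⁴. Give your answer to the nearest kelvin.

The planet radiates to space at T_e = [S(1−α)/(4σ)]^(1/4) = 279.3 K.
Surface balance with a leaky layer gives σT_s⁴ = σT_e⁴·2/(2−ε), so T_s = T_e·[2/(2−0.89)]^(1/4) = 323.6 K.

324 K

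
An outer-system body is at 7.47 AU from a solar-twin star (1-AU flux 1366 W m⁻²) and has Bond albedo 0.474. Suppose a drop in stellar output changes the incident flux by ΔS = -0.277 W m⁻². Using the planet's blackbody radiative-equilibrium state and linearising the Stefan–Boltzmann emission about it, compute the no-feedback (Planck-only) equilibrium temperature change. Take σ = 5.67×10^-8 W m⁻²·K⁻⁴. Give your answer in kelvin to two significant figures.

By the inverse-square law, S = 1366/7.47² = 24.48 W m⁻².
The baseline emission temperature is T_e = 86.80 K.
ΔF = Δ[S(1−α)]/4 = (1−0.474)·-0.277/4 = -0.03643 W m⁻².
The Planck feedback parameter is 4σT_e³ = 0.1483 W m⁻²/K.
So ΔT₀ = -0.03643/0.1483 = -0.246 K.

-0.25 K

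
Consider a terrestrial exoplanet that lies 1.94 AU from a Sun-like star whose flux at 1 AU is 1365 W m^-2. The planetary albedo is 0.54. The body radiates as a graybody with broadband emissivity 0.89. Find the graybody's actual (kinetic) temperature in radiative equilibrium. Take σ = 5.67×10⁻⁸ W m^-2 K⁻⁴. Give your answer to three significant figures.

By the inverse-square law, S = 1365/1.94² = 362.7 W m^-2.
Averaging over the sphere, the absorbed flux is S(1−α)/4 = 41.71 W m^-2.
Radiative balance εσT⁴ = 41.71 gives T = [41.71/(0.89·σ)]^(1/4) = 169.6 K.

170 kelvin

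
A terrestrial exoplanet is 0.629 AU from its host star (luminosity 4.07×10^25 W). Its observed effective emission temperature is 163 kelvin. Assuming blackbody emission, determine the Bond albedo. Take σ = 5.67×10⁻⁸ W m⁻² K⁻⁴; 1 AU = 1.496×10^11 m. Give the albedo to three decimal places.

d = 0.629 × 1.496×10^11 m = 9.410×10^10 m.
Spreading L over a sphere of radius d: S = 4.07×10^25/(4π·9.41×10^10²) = 365.8 W m⁻².
Energy balance: S(1−α)/4 = σT⁴, so 1−α = 4σT⁴/S.
σT⁴ = 40.03 W m⁻², so 4σT⁴ = 160.1 W m⁻².
Hence α = 1 − 160.1/365.8 = 0.5623.

0.562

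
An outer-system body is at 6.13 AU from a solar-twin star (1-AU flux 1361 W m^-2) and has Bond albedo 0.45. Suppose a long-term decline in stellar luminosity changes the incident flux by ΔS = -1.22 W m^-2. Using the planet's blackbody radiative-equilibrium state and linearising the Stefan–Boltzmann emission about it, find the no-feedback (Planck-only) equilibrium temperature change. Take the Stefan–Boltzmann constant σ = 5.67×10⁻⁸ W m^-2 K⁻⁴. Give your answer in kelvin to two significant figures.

Flux at the orbit: S = 1361/(6.13)² = 36.22 W m^-2.
Reference equilibrium: T_e = [S(1−α)/(4σ)]^(1/4) = 96.81 K.
TOA radiative forcing: ΔF = (1−α)ΔS/4 = 0.55·(-1.22)/4 = -0.1678 W m^-2.
The Planck feedback parameter is 4σT_e³ = 0.2058 W m^-2/K.
So ΔT₀ = -0.1678/0.2058 = -0.815 K.

-0.82 K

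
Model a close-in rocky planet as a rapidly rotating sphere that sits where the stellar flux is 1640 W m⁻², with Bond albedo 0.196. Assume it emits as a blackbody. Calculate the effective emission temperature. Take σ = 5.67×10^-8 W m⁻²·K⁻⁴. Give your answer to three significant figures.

Averaging over the sphere, the absorbed flux is S(1−α)/4 = 329.6 W m⁻².
Set σT⁴ = 329.6 → T = (329.6/σ)^(1/4) = 276.1 K.

276 kelvin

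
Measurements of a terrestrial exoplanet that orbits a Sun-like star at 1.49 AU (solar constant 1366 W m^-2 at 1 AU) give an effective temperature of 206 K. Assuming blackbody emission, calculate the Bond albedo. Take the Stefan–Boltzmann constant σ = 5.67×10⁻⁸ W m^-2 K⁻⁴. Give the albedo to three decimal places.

By the inverse-square law, S = 1366/1.49² = 615.3 W m^-2.
Rearranging the radiative balance, α = 1 − 4σT⁴/S.
4σT⁴ = 4·5.67×10⁻⁸·(206)⁴ = 408.4 W m^-2.
1−α = 408.4/615.3 = 0.6638, so α = 0.3362.

0.336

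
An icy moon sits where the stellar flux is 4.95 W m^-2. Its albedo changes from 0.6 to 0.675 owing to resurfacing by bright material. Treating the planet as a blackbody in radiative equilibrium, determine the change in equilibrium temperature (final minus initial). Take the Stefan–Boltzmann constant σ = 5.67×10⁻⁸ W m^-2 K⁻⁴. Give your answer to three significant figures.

-2.75 K

Initial: T₁ = [S(1−0.6)/(4σ)]^(1/4) = 54.36 K.
Final:   T₂ = [S(1−0.675)/(4σ)]^(1/4) = 51.61 K.
Change: 51.61 − 54.36 = -2.750 K.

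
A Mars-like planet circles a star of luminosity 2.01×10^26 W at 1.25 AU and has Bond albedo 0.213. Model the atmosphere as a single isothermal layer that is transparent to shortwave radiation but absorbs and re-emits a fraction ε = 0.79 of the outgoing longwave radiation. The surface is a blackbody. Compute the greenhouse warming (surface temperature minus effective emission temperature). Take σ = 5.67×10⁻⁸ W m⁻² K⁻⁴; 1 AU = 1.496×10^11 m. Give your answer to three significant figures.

26.7 K

d = 1.25 × 1.496×10^11 m = 1.870×10^11 m.
Spreading L over a sphere of radius d: S = 2.01×10^26/(4π·1.87×10^11²) = 457.4 W m⁻².
The planet radiates to space at T_e = [S(1−α)/(4σ)]^(1/4) = 199.6 K.
Surface balance with a leaky layer gives σT_s⁴ = σT_e⁴·2/(2−ε), so T_s = T_e·[2/(2−0.79)]^(1/4) = 226.3 K.
The atmosphere warms the surface by 26.72 K.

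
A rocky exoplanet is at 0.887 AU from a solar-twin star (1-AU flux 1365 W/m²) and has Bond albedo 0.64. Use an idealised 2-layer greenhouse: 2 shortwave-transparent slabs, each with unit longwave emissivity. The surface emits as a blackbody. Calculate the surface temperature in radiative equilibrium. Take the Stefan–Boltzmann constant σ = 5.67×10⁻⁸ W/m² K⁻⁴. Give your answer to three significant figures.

By the inverse-square law, S = 1365/0.887² = 1735 W/m².
Top-of-atmosphere balance: σT_e⁴ = S(1−α)/4 = 156.1 W/m² → T_e = 229.1 K.
For an N-layer opaque stack, T_s⁴ = (N+1)T_e⁴, hence T_s = (3)^(1/4)×229.1 K = 301.5 K.

301 K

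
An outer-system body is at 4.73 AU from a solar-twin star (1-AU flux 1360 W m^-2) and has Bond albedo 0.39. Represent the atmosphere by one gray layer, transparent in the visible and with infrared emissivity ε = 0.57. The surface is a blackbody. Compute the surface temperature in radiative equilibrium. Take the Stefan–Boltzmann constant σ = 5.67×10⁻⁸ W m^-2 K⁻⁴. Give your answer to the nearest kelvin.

123 K

By the inverse-square law, S = 1360/4.73² = 60.79 W m^-2.
At the top of the atmosphere, σT_e⁴ = S(1−α)/4 = 9.270 W m^-2, giving T_e = 113.1 K.
The surface balance (absorbed SW + ε·downward IR = σT_s⁴) with T_a⁴ = T_s⁴/2 reduces to T_s = T_e·[2/(2−ε)]^¼ = 123.0 K.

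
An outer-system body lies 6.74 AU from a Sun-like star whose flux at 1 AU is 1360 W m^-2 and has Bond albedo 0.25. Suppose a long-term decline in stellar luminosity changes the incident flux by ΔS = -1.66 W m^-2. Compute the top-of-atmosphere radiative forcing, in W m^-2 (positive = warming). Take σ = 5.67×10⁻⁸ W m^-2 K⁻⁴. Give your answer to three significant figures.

-0.311 W m^-2

Flux at the orbit: S = 1360/(6.74)² = 29.94 W m^-2.
Only a fraction (1−α) is absorbed and it's spread over 4πR², so ΔF = (1−α)ΔS/4 = -0.3112 W m^-2.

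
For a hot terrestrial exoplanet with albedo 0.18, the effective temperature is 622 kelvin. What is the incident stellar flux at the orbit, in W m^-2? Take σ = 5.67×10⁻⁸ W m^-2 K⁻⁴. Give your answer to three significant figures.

Invert the energy balance for S: S = 4σT⁴/(1−α).
σT⁴ = 5.67×10⁻⁸·(622)⁴ = 8487 W m^-2.
S = 4·8487/0.82 = 41400 W m^-2.

41400 W m^-2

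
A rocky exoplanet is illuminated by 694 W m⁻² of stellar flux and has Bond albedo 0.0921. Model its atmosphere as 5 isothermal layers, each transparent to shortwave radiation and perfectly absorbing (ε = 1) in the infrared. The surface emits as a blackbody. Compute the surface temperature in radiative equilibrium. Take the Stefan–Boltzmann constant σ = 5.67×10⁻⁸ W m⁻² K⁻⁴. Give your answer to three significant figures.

359 K

OLR = S(1−α)/4 = 157.5 W m⁻²; the top layer radiates at T_e = 229.6 K.
For an N-layer opaque stack, T_s⁴ = (N+1)T_e⁴, hence T_s = (6)^(1/4)×229.6 K = 359.3 K.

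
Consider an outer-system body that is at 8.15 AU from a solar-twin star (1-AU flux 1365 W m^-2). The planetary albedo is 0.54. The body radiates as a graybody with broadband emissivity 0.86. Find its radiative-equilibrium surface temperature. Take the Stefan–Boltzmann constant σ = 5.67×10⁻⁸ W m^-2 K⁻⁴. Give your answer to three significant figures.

Flux at the orbit: S = 1365/(8.15)² = 20.55 W m^-2.
Absorbed flux (global mean): S(1−α)/4 = 20.55·0.46/4 = 2.363 W m^-2.
Equating to εσT⁴ with ε = 0.86: T = (2.363/0.86σ)^(1/4) = 83.44 K.

83.4 K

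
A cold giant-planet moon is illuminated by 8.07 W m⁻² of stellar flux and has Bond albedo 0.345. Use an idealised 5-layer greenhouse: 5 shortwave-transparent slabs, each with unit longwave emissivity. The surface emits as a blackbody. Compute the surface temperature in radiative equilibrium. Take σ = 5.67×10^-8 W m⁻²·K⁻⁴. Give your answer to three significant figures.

109 kelvin

OLR = S(1−α)/4 = 1.321 W m⁻²; the top layer radiates at T_e = 69.48 K.
Layer-by-layer balance gives σT_s⁴ = (N+1)σT_e⁴, so T_s = 6^¼·69.48 = 108.7 K.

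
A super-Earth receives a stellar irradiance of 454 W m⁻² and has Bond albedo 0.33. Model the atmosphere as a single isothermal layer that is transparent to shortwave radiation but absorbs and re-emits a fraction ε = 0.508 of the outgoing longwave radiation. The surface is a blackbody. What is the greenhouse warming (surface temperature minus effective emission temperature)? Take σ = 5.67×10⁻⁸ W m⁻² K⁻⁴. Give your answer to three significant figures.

14.5 kelvin

The planet radiates to space at T_e = [S(1−α)/(4σ)]^(1/4) = 191.4 K.
For a single slab of emissivity ε, T_s⁴ = 2T_e⁴/(2−ε); thus T_s = 191.4·(1.34)^(1/4) = 205.9 K.
Greenhouse warming: T_s − T_e = 14.55 K.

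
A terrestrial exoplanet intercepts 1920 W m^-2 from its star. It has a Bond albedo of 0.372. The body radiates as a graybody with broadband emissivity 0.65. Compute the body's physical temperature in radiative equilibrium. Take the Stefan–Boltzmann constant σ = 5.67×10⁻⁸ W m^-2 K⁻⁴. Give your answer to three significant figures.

Averaging over the sphere, the absorbed flux is S(1−α)/4 = 301.4 W m^-2.
Equating to εσT⁴ with ε = 0.65: T = (301.4/0.65σ)^(1/4) = 300.7 K.

301 kelvin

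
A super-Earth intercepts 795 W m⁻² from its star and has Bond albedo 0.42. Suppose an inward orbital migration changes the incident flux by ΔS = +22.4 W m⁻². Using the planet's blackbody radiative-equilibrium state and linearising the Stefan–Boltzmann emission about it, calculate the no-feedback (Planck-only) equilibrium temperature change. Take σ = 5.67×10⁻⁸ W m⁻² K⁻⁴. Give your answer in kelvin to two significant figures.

1.5 K

Unperturbed T_e = [795.0·(1−0.42)/(4σ)]^¼ = 212.3 K.
Only a fraction (1−α) is absorbed and it's spread over 4πR², so ΔF = (1−α)ΔS/4 = 3.248 W m⁻².
Planck response: λ_P = 4σT_e³ = 4·5.67×10⁻⁸·(212.3)³ = 2.171 W m⁻²/K.
ΔT₀ = ΔF/λ_P = 3.248/2.171 = 1.50 K.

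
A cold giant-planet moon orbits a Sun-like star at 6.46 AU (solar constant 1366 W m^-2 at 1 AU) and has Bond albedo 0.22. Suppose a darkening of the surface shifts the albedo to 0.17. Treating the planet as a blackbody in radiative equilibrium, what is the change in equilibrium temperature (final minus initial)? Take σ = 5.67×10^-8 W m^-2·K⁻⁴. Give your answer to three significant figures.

1.61 K

By the inverse-square law, S = 1366/6.46² = 32.73 W m^-2.
Initial: T₁ = [S(1−0.22)/(4σ)]^(1/4) = 103.0 K.
Final:   T₂ = [S(1−0.17)/(4σ)]^(1/4) = 104.6 K.
Change: 104.6 − 103.0 = 1.612 K.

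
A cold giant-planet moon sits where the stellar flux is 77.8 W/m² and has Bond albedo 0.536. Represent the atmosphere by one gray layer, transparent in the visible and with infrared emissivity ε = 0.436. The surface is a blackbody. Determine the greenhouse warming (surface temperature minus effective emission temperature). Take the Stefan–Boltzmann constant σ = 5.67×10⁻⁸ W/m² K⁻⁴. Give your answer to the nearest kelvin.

7 K

Effective emission temperature (TOA balance): σT_e⁴ = S(1−α)/4 = 9.025 W/m² → T_e = 112.3 K.
Surface balance with a leaky layer gives σT_s⁴ = σT_e⁴·2/(2−ε), so T_s = T_e·[2/(2−0.436)]^(1/4) = 119.4 K.
Greenhouse warming: T_s − T_e = 7.122 K.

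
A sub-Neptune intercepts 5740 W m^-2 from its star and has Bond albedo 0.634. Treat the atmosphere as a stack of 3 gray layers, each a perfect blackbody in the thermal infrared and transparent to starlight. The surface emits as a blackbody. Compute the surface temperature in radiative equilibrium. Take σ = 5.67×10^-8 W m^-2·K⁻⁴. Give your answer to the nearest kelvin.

439 K

Top-of-atmosphere balance: σT_e⁴ = S(1−α)/4 = 525.2 W m^-2 → T_e = 310.2 K.
With N = 3 opaque layers, T_s = (N+1)^(1/4)·T_e = 4^(1/4)·310.2 = 438.7 K.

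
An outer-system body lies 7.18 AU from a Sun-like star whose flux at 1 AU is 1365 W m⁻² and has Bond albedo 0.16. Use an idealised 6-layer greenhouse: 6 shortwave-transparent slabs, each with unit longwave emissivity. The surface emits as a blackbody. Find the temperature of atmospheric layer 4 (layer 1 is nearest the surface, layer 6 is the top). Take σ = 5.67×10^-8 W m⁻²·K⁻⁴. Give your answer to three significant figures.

131 K

Flux at the orbit: S = 1365/(7.18)² = 26.48 W m⁻².
Top-of-atmosphere balance: σT_e⁴ = S(1−α)/4 = 5.560 W m⁻² → T_e = 99.51 K.
The net upward flux σT_e⁴ is constant between every pair of levels, so T_k⁴ = (N+1−k)T_e⁴.
T_4 = (3)^(1/4)·99.51 = 131.0 K.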